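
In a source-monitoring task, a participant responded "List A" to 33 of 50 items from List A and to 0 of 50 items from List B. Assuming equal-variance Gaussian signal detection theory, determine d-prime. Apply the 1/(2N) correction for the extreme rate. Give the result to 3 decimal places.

d-prime = 2.739

The false-alarm rate is 0/50 = 0, so apply the 1/(2N) correction: FA → 1/(2·50) = 0.01000.
z(H) = z(0.66000) = 0.4125
z(FA) = z(0.01000) = -2.3263
d' = 0.4125 − (-2.3263) = 2.7388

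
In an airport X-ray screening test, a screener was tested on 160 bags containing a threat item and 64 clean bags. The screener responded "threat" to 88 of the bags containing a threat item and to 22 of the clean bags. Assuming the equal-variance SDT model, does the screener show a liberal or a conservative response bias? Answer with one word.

conservative

z(H) = 0.126, z(FA) = -0.402
c = −½·(z(H) + z(FA)) = 0.138
c > 0 → conservative criterion (biased toward responding “no”).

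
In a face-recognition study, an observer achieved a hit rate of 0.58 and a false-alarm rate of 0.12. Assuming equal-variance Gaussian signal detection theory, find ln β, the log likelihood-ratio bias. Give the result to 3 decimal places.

z(H) = 0.2019
z(FA) = -1.1750
ln β = −½·[z(H)² − z(FA)²] = −0.5 × (0.0408 − 1.3806) = 0.6699

ln β = 0.670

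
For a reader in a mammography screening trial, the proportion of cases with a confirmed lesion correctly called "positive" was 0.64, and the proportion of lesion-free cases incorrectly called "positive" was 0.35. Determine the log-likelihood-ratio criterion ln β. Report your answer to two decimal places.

z(H) = 0.358
z(FA) = -0.385
ln β = −½·[z(H)² − z(FA)²] = −0.5 × (0.128 − 0.148) = 0.010

ln β = 0.01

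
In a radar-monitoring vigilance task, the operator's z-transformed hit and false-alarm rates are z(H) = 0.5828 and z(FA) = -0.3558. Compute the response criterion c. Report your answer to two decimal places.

c = −½·[z(H) + z(FA)] = −½·(0.5828 + (-0.3558)) = -0.1135

c = -0.11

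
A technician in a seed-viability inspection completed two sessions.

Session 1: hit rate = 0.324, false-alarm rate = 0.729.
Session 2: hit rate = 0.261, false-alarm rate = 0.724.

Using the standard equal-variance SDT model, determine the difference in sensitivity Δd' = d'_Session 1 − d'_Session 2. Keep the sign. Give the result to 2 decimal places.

Session 1: z(0.324) = -0.457, z(0.729) = 0.610, d' = -1.067
Session 2: z(0.261) = -0.640, z(0.724) = 0.595, d' = -1.235
Δd' = d'_Session 1 − d'_Session 2 = -1.067 − (-1.235) = 0.168
Session 1 has the higher sensitivity.

Δd' = 0.17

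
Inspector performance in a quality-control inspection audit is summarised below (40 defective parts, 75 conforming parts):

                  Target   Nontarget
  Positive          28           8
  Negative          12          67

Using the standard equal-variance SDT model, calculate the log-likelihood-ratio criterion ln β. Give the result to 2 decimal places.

H = 28/40 = 0.7000
FA = 8/75 = 0.1067
z(H) = z(0.7000) = 0.524
z(FA) = z(0.1067) = -1.244
ln β = −½·[z(H)² − z(FA)²] = −0.5 × (0.275 − 1.548) = 0.6365

ln β = 0.64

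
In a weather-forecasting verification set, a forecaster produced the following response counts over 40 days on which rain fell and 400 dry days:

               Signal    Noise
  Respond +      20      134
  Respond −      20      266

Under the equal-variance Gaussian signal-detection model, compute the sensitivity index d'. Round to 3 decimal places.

d' = 0.426

H = 20/40 = 0.5000
FA = 134/400 = 0.3350
z(H) = z(0.5000) = 0.0000
z(FA) = z(0.3350) = -0.4261
d' = z(H) − z(FA) = 0.0000 − (-0.4261) = 0.4261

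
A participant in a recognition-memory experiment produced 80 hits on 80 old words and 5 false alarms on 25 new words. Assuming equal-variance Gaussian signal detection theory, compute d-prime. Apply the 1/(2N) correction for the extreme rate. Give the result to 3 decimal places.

d-prime = 3.339

The hit rate is 80/80 = 1, so apply the 1/(2N) correction: H → 1 − 1/(2·80) = 0.99375.
z(H) = z(0.99375) = 2.4977
z(FA) = z(0.20000) = -0.8416
d' = 2.4977 − (-0.8416) = 3.3393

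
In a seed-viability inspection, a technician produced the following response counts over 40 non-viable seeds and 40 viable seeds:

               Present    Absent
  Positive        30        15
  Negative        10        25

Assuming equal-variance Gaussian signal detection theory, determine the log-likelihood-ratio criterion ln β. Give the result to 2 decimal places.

ln β = -0.18

H = 30/40 = 0.7500
FA = 15/40 = 0.3750
z(H) = z(0.7500) = 0.674
z(FA) = z(0.3750) = -0.319
ln β = −½·[z(H)² − z(FA)²] = −0.5 × (0.454 − 0.102) = -0.176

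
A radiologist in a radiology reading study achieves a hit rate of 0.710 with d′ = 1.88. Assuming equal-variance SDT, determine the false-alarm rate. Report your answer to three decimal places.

z(hit rate) = z(0.710) = 0.5534
z(FA) = z(H) − d' = 0.5534 − 1.88 = -1.3266
false-alarm rate = Φ(-1.3266) = 0.0923

false-alarm rate = 0.092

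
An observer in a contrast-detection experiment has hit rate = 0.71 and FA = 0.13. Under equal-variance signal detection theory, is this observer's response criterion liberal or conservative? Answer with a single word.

z(H) = 0.553, z(FA) = -1.126
c = −½·(z(H) + z(FA)) = 0.2865
c > 0 → conservative criterion (biased toward responding “no”).

conservative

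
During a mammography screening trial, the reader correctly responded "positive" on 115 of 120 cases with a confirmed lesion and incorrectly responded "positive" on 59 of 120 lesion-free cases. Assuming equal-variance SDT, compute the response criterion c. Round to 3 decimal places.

c = -0.855

H = 115/120 = 0.9583
FA = 59/120 = 0.4917
Φ⁻¹(H) = 1.7313
Φ⁻¹(FA) = -0.0208
c = −½·[z(H) + z(FA)] = −0.5 × (1.7313 + (-0.0208)) = -0.85525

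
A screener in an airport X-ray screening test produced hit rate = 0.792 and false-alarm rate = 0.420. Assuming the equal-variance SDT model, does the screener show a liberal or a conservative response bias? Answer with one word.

liberal

z(H) = 0.813, z(FA) = -0.202
c = −½·(z(H) + z(FA)) = -0.3055
c < 0 → liberal criterion (biased toward responding “yes”).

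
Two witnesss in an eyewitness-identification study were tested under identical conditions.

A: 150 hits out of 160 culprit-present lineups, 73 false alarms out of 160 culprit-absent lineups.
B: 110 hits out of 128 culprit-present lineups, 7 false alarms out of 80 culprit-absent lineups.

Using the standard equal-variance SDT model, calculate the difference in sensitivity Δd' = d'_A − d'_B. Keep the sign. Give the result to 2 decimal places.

A: z(0.9375) = 1.534, z(0.4562) = -0.110, d' = 1.644
B: z(0.8594) = 1.078, z(0.0875) = -1.356, d' = 2.434
Δd' = d'_A − d'_B = 1.644 − 2.434 = -0.790
B has the higher sensitivity.

Δd' = -0.79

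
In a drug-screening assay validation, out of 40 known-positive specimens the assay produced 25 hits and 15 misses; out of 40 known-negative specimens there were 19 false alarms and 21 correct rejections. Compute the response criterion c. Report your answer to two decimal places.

c = -0.13

H = 25/40 = 0.6250
FA = 19/40 = 0.4750
z(0.6250) = 0.3186, z(0.4750) = -0.0627
c = −½·[z(H) + z(FA)] = −0.5 × (0.3186 + (-0.0627)) = -0.12795
c < 0: the assay has a liberal response bias.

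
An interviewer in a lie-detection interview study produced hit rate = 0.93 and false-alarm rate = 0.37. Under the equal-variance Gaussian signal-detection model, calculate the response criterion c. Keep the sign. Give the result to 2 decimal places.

z(H) = z(0.93) = 1.476
z(FA) = z(0.37) = -0.332
c = −½·[z(H) + z(FA)] = −0.5 × (1.476 + (-0.332)) = -0.572

c = -0.57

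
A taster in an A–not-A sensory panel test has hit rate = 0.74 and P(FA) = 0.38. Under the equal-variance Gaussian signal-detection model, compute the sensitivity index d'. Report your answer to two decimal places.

z(H) = 0.6433
z(FA) = -0.3055
d' = z(H) − z(FA) = 0.6433 − (-0.3055) = 0.9488

d' = 0.95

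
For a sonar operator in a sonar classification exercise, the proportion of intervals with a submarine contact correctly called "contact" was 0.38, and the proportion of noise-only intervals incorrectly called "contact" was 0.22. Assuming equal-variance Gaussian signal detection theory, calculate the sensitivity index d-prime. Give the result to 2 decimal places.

z(H) = z(0.38) = -0.305
z(FA) = z(0.22) = -0.772
d' = z(H) − z(FA) = -0.305 − (-0.772) = 0.467

d-prime = 0.47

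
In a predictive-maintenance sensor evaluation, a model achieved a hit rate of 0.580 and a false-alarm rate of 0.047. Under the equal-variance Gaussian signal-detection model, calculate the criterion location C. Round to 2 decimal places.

z(0.580) = 0.2019, z(0.047) = -1.6747
c = −½·[z(H) + z(FA)] = −0.5 × (0.2019 + (-1.6747)) = 0.7364
c > 0: the model has a conservative response bias.

C = 0.74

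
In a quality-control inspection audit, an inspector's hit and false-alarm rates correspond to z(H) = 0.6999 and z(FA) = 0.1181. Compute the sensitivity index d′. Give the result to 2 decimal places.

d′ = 0.58

d' = z(H) − z(FA) = 0.6999 − 0.1181 = 0.5818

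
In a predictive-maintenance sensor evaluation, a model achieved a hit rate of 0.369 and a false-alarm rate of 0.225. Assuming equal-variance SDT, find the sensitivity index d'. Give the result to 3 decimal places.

d' = 0.421

z(H) = z(0.369) = -0.3345
z(FA) = z(0.225) = -0.7554
d' = z(H) − z(FA) = -0.3345 − (-0.7554) = 0.4209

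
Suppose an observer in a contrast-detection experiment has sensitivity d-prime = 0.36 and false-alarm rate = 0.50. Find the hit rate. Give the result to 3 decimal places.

z(false-alarm rate) = z(0.50) = 0.0000
z(H) = z(FA) + d' = 0.0000 + 0.36 = 0.3600
hit rate = Φ(0.3600) = 0.6406

hit rate = 0.641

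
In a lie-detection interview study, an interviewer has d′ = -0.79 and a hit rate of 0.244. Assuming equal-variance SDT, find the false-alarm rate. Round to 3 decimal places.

z(hit rate) = z(0.244) = -0.6935
z(FA) = z(H) − d' = -0.6935 − (-0.79) = 0.0965
false-alarm rate = Φ(0.0965) = 0.5384

false-alarm rate = 0.538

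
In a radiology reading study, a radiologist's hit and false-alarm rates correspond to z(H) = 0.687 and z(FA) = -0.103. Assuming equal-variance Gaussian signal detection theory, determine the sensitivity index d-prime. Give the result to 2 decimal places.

d' = z(H) − z(FA) = 0.687 − (-0.103) = 0.790

d-prime = 0.79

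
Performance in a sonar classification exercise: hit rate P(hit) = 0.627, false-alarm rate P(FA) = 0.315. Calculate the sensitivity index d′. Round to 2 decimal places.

d′ = 0.81

z(0.627) = 0.3239, z(0.315) = -0.4817
d' = z(H) − z(FA) = 0.3239 − (-0.4817) = 0.8056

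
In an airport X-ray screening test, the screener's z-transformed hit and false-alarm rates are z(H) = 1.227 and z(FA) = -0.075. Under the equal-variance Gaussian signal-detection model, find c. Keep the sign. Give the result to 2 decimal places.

c = -0.58

c = −½·[z(H) + z(FA)] = −½·(1.227 + (-0.075)) = -0.576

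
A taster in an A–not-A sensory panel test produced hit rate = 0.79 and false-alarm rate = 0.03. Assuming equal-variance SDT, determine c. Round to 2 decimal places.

c = 0.54

z(0.79) = 0.806, z(0.03) = -1.881
c = −½·[z(H) + z(FA)] = −0.5 × (0.806 + (-1.881)) = 0.5375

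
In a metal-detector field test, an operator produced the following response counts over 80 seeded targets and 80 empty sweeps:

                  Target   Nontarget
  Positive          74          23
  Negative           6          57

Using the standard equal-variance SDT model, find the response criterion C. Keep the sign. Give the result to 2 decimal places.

C = -0.44

H = 74/80 = 0.9250
FA = 23/80 = 0.2875
Φ⁻¹(0.9250) = 1.4395, Φ⁻¹(0.2875) = -0.5607
c = −½·[z(H) + z(FA)] = −0.5 × (1.4395 + (-0.5607)) = -0.4394
c < 0: the operator has a liberal response bias.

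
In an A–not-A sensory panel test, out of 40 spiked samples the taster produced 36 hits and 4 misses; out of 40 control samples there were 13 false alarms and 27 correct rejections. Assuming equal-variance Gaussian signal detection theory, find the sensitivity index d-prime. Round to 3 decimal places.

d-prime = 1.735

H = 36/40 = 0.9000
FA = 13/40 = 0.3250
Φ⁻¹(H) = Φ⁻¹(0.9000) = 1.2816
Φ⁻¹(FA) = Φ⁻¹(0.3250) = -0.4538
d' = z(H) − z(FA) = 1.2816 − (-0.4538) = 1.7354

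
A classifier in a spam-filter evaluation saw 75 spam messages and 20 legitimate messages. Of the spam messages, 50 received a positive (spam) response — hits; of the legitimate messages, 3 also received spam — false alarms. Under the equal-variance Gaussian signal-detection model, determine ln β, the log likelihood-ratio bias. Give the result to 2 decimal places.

ln β = 0.44

H = 50/75 = 0.6667
FA = 3/20 = 0.1500
Φ⁻¹(H) = Φ⁻¹(0.6667) = 0.431
Φ⁻¹(FA) = Φ⁻¹(0.1500) = -1.036
ln β = −½·[z(H)² − z(FA)²] = −0.5 × (0.186 − 1.073) = 0.4435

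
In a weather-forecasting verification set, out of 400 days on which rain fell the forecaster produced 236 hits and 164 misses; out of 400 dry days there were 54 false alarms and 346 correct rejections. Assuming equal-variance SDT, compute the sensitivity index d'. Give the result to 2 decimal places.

H = 236/400 = 0.5900
FA = 54/400 = 0.1350
z(0.5900) = 0.228, z(0.1350) = -1.103
d' = z(H) − z(FA) = 0.228 − (-1.103) = 1.331

d' = 1.33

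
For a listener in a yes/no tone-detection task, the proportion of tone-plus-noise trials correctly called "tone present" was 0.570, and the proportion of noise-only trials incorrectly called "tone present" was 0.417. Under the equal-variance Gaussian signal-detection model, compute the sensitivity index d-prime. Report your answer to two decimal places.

z(0.570) = 0.1764, z(0.417) = -0.2096
d' = z(H) − z(FA) = 0.1764 − (-0.2096) = 0.3860

d-prime = 0.39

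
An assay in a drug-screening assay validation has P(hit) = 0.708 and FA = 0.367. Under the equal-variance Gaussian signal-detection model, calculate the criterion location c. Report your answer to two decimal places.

z(H) = z(0.708) = 0.548
z(FA) = z(0.367) = -0.340
c = −½·[z(H) + z(FA)] = −0.5 × (0.548 + (-0.340)) = -0.104

c = -0.10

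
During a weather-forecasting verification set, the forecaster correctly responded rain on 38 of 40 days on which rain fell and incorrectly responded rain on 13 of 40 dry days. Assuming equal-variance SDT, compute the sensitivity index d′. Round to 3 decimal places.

d′ = 2.099

H = 38/40 = 0.9500
FA = 13/40 = 0.3250
z(0.9500) = 1.6449, z(0.3250) = -0.4538
d' = z(H) − z(FA) = 1.6449 − (-0.4538) = 2.0987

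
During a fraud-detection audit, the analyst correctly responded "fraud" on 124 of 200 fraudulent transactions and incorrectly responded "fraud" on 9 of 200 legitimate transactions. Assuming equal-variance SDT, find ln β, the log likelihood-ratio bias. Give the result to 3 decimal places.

H = 124/200 = 0.6200
FA = 9/200 = 0.0450
z(H) = z(0.6200) = 0.3055
z(FA) = z(0.0450) = -1.6954
ln β = −½·[z(H)² − z(FA)²] = −0.5 × (0.0933 − 2.8744) = 1.39055

ln β = 1.391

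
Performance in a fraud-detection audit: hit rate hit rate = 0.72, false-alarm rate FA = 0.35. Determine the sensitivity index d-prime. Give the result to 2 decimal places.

d-prime = 0.97

Φ⁻¹(H) = Φ⁻¹(0.72) = 0.5828
Φ⁻¹(FA) = Φ⁻¹(0.35) = -0.3853
d' = z(H) − z(FA) = 0.5828 − (-0.3853) = 0.9681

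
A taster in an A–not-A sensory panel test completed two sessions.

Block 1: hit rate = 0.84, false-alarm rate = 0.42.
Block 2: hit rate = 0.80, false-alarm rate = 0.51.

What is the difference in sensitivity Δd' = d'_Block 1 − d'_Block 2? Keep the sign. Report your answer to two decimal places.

Block 1: z(0.84) = 0.994, z(0.42) = -0.202, d' = 1.196
Block 2: z(0.80) = 0.842, z(0.51) = 0.025, d' = 0.817
Δd' = d'_Block 1 − d'_Block 2 = 1.196 − 0.817 = 0.379
Block 1 has the higher sensitivity.

Δd' = 0.38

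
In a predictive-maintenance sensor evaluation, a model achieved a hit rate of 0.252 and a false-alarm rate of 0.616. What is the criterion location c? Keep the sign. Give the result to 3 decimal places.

Φ⁻¹(H) = -0.6682
Φ⁻¹(FA) = 0.2950
c = −½·[z(H) + z(FA)] = −0.5 × (-0.6682 + 0.2950) = 0.1866

c = 0.187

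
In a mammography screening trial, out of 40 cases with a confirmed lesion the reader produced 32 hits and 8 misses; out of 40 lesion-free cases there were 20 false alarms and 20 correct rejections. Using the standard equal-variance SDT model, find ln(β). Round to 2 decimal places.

H = 32/40 = 0.8000
FA = 20/40 = 0.5000
z(H) = 0.842
z(FA) = 0.000
ln β = −½·[z(H)² − z(FA)²] = −0.5 × (0.709 − 0.000) = -0.3545

ln β = -0.35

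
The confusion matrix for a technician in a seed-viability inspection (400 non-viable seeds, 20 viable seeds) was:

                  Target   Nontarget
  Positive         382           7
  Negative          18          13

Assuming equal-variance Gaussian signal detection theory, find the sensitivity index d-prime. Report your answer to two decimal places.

d-prime = 2.08

H = 382/400 = 0.9550
FA = 7/20 = 0.3500
z(H) = z(0.9550) = 1.6954
z(FA) = z(0.3500) = -0.3853
d' = z(H) − z(FA) = 1.6954 − (-0.3853) = 2.0807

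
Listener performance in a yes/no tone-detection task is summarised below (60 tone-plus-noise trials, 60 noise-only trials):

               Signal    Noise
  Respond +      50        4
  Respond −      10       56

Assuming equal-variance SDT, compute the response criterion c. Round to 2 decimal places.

c = 0.27

H = 50/60 = 0.8333
FA = 4/60 = 0.0667
z(H) = 0.9673
z(FA) = -1.5008
c = −½·[z(H) + z(FA)] = −0.5 × (0.9673 + (-1.5008)) = 0.26675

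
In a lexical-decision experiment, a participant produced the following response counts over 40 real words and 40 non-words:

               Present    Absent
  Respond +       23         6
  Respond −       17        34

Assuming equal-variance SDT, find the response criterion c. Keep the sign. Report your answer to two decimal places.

c = 0.42

H = 23/40 = 0.5750
FA = 6/40 = 0.1500
Φ⁻¹(H) = 0.189
Φ⁻¹(FA) = -1.036
c = −½·[z(H) + z(FA)] = −0.5 × (0.189 + (-1.036)) = 0.4235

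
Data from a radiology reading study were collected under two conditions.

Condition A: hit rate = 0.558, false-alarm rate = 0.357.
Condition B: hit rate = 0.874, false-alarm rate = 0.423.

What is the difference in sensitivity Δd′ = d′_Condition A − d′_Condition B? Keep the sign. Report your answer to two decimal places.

Condition A: z(0.558) = 0.146, z(0.357) = -0.366, d' = 0.512
Condition B: z(0.874) = 1.146, z(0.423) = -0.194, d' = 1.340
Δd' = d'_Condition A − d'_Condition B = 0.512 − 1.340 = -0.828
Condition B has the higher sensitivity.

Δd′ = -0.83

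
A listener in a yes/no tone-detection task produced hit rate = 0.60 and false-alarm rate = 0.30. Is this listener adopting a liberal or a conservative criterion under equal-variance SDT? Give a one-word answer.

z(H) = 0.253, z(FA) = -0.524
c = −½·(z(H) + z(FA)) = 0.1355
c > 0 → conservative criterion (biased toward responding “no”).

conservative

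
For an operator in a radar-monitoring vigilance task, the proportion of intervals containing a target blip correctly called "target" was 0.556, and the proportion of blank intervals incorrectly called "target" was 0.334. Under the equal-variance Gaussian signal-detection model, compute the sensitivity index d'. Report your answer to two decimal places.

d' = 0.57

z(H) = z(0.556) = 0.1408
z(FA) = z(0.334) = -0.4289
d' = z(H) − z(FA) = 0.1408 − (-0.4289) = 0.5697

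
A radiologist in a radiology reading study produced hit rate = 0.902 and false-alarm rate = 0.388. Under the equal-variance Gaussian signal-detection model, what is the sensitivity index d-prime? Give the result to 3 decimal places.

z(H) = 1.2930
z(FA) = -0.2845
d' = z(H) − z(FA) = 1.2930 − (-0.2845) = 1.5775

d-prime = 1.578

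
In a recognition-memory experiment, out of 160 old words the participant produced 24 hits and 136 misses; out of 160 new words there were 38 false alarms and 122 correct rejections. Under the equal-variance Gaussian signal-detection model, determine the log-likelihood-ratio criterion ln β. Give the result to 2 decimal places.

H = 24/160 = 0.1500
FA = 38/160 = 0.2375
z(0.1500) = -1.036, z(0.2375) = -0.714
ln β = −½·[z(H)² − z(FA)²] = −0.5 × (1.073 − 0.510) = -0.2815

ln β = -0.28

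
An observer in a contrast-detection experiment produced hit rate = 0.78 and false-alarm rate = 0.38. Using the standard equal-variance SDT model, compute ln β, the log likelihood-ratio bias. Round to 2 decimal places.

ln β = -0.25

Φ⁻¹(H) = Φ⁻¹(0.78) = 0.772
Φ⁻¹(FA) = Φ⁻¹(0.38) = -0.305
ln β = −½·[z(H)² − z(FA)²] = −0.5 × (0.596 − 0.093) = -0.2515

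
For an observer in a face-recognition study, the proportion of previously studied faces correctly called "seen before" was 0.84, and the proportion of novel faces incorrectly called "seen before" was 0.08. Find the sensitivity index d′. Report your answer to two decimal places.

d′ = 2.40

z(H) = 0.994
z(FA) = -1.405
d' = z(H) − z(FA) = 0.994 − (-1.405) = 2.399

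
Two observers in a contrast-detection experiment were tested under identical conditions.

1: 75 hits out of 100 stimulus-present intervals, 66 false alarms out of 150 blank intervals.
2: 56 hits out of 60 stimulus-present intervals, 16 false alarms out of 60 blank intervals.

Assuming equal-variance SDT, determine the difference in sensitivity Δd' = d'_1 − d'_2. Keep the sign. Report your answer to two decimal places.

Δd' = -1.30

1: z(0.7500) = 0.674, z(0.4400) = -0.151, d' = 0.825
2: z(0.9333) = 1.501, z(0.2667) = -0.623, d' = 2.124
Δd' = d'_1 − d'_2 = 0.825 − 2.124 = -1.299
2 has the higher sensitivity.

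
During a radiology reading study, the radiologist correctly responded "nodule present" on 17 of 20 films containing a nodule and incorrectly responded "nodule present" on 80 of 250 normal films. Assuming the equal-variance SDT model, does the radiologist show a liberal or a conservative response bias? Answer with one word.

liberal

z(H) = 1.036, z(FA) = -0.468
c = −½·(z(H) + z(FA)) = -0.284
c < 0 → liberal criterion (biased toward responding “yes”).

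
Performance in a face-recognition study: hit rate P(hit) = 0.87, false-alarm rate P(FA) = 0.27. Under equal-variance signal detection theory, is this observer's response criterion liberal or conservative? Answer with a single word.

z(H) = 1.126, z(FA) = -0.613
c = −½·(z(H) + z(FA)) = -0.2565
c < 0 → liberal criterion (biased toward responding “yes”).

liberal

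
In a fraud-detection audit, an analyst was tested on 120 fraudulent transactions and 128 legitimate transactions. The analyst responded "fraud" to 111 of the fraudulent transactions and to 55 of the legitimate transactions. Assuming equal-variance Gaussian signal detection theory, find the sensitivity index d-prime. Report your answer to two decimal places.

H = 111/120 = 0.9250
FA = 55/128 = 0.4297
z(H) = z(0.9250) = 1.440
z(FA) = z(0.4297) = -0.177
d' = z(H) − z(FA) = 1.440 − (-0.177) = 1.617

d-prime = 1.62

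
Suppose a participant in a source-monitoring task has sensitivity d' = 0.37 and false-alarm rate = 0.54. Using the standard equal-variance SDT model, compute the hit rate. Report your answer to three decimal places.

hit rate = 0.681

z(false-alarm rate) = z(0.54) = 0.1004
z(H) = z(FA) + d' = 0.1004 + 0.37 = 0.4704
hit rate = Φ(0.4704) = 0.6810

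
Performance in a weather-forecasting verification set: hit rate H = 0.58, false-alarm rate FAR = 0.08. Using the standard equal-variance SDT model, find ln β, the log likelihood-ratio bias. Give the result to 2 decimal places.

z(H) = 0.202
z(FA) = -1.405
ln β = −½·[z(H)² − z(FA)²] = −0.5 × (0.041 − 1.974) = 0.9665

ln β = 0.97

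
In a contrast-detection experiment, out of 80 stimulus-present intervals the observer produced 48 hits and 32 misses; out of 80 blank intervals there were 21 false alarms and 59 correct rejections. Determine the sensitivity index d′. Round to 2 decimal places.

d′ = 0.89

H = 48/80 = 0.6000
FA = 21/80 = 0.2625
z(H) = 0.2533
z(FA) = -0.6357
d' = z(H) − z(FA) = 0.2533 − (-0.6357) = 0.8890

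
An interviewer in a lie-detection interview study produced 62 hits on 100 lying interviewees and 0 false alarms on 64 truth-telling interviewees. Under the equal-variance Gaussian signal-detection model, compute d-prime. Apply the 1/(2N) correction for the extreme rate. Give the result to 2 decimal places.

d-prime = 2.72

The false-alarm rate is 0/64 = 0, so apply the 1/(2N) correction: FA → 1/(2·64) = 0.00781.
z(H) = z(0.62000) = 0.305
z(FA) = z(0.00781) = -2.418
d' = 0.305 − (-2.418) = 2.723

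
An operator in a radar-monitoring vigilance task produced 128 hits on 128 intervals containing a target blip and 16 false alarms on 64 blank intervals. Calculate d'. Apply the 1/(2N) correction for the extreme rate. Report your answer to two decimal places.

d' = 3.33

The hit rate is 128/128 = 1, so apply the 1/(2N) correction: H → 1 − 1/(2·128) = 0.99609.
z(H) = z(0.99609) = 2.660
z(FA) = z(0.25000) = -0.674
d' = 2.660 − (-0.674) = 3.334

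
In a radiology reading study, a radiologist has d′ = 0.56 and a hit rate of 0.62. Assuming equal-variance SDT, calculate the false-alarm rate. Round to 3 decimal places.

false-alarm rate = 0.400

z(hit rate) = z(0.62) = 0.3055
z(FA) = z(H) − d' = 0.3055 − 0.56 = -0.2545
false-alarm rate = Φ(-0.2545) = 0.3996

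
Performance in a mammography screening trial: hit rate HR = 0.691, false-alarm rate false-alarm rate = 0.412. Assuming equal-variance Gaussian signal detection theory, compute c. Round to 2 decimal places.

c = -0.14

Φ⁻¹(H) = Φ⁻¹(0.691) = 0.4987
Φ⁻¹(FA) = Φ⁻¹(0.412) = -0.2224
c = −½·[z(H) + z(FA)] = −0.5 × (0.4987 + (-0.2224)) = -0.13815
c < 0: the reader has a liberal response bias.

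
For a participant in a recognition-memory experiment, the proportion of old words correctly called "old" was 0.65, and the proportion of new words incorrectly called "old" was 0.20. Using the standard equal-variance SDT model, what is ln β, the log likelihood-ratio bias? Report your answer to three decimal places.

ln β = 0.280

z(H) = z(0.65) = 0.3853
z(FA) = z(0.20) = -0.8416
ln β = −½·[z(H)² − z(FA)²] = −0.5 × (0.1485 − 0.7083) = 0.2799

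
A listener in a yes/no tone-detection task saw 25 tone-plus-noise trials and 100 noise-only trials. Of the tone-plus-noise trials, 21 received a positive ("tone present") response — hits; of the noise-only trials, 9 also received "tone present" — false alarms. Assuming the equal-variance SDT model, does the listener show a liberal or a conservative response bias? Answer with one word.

conservative

z(H) = 0.994, z(FA) = -1.341
c = −½·(z(H) + z(FA)) = 0.1735
c > 0 → conservative criterion (biased toward responding “no”).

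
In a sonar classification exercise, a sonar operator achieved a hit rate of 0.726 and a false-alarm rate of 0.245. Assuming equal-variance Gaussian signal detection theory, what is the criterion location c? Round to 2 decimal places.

z(H) = 0.6008
z(FA) = -0.6903
c = −½·[z(H) + z(FA)] = −0.5 × (0.6008 + (-0.6903)) = 0.04475
c > 0: the sonar operator has a conservative response bias.

c = 0.04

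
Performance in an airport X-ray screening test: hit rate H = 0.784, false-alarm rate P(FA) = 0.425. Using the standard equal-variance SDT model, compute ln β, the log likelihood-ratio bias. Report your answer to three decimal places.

ln β = -0.291

Φ⁻¹(H) = Φ⁻¹(0.784) = 0.7858
Φ⁻¹(FA) = Φ⁻¹(0.425) = -0.1891
ln β = −½·[z(H)² − z(FA)²] = −0.5 × (0.6175 − 0.0358) = -0.29085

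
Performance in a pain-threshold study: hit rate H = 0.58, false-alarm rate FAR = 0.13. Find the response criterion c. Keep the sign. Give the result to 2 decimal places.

c = 0.46

z(H) = z(0.58) = 0.2019
z(FA) = z(0.13) = -1.1264
c = −½·[z(H) + z(FA)] = −0.5 × (0.2019 + (-1.1264)) = 0.46225
c > 0: the participant has a conservative response bias.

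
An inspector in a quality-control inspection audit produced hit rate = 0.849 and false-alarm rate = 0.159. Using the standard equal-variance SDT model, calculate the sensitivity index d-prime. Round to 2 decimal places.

d-prime = 2.03

z(H) = z(0.849) = 1.032
z(FA) = z(0.159) = -0.999
d' = z(H) − z(FA) = 1.032 − (-0.999) = 2.031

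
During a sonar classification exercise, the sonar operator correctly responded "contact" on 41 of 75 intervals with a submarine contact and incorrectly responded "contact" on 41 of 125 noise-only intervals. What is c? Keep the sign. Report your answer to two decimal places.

H = 41/75 = 0.5467
FA = 41/125 = 0.3280
z(H) = 0.1173
z(FA) = -0.4454
c = −½·[z(H) + z(FA)] = −0.5 × (0.1173 + (-0.4454)) = 0.16405
c > 0: the sonar operator has a conservative response bias.

c = 0.16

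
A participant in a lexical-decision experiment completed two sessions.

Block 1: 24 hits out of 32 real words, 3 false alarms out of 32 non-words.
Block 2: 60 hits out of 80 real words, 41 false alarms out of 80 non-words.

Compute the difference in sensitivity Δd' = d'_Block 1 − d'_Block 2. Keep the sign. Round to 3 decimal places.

Δd' = 1.349

Block 1: z(0.7500) = 0.6745, z(0.0938) = -1.3177, d' = 1.9922
Block 2: z(0.7500) = 0.6745, z(0.5125) = 0.0313, d' = 0.6432
Δd' = d'_Block 1 − d'_Block 2 = 1.9922 − 0.6432 = 1.3490
Block 1 has the higher sensitivity.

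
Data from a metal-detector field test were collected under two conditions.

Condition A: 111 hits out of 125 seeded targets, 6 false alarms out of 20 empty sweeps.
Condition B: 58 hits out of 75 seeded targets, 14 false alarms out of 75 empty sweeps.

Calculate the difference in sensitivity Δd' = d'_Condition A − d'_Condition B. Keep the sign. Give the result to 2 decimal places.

Δd' = 0.10

Condition A: z(0.8880) = 1.216, z(0.3000) = -0.524, d' = 1.740
Condition B: z(0.7733) = 0.750, z(0.1867) = -0.890, d' = 1.640
Δd' = d'_Condition A − d'_Condition B = 1.740 − 1.640 = 0.100
Condition A has the higher sensitivity.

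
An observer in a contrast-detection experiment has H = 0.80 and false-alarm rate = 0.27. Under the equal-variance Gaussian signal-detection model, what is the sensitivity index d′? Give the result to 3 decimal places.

d′ = 1.454

z(H) = z(0.80) = 0.8416
z(FA) = z(0.27) = -0.6128
d' = z(H) − z(FA) = 0.8416 − (-0.6128) = 1.4544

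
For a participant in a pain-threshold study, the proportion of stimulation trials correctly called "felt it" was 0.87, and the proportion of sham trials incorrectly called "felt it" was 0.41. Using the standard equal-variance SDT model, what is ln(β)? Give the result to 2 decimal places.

z(H) = 1.126
z(FA) = -0.228
ln β = −½·[z(H)² − z(FA)²] = −0.5 × (1.268 − 0.052) = -0.608

ln β = -0.61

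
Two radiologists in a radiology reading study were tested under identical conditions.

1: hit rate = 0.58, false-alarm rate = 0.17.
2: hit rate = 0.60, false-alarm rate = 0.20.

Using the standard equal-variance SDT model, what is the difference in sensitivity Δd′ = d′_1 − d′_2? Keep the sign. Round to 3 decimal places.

Δd′ = 0.061

1: z(0.58) = 0.2019, z(0.17) = -0.9542, d' = 1.1561
2: z(0.60) = 0.2533, z(0.20) = -0.8416, d' = 1.0949
Δd' = d'_1 − d'_2 = 1.1561 − 1.0949 = 0.0612
1 has the higher sensitivity.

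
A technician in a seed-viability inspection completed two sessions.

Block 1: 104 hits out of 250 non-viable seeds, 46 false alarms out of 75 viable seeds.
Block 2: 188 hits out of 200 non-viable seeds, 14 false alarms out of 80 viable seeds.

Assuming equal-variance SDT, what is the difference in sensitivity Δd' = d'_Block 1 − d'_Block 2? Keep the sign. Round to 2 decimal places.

Δd' = -2.99

Block 1: z(0.4160) = -0.212, z(0.6133) = 0.288, d' = -0.500
Block 2: z(0.9400) = 1.555, z(0.1750) = -0.935, d' = 2.490
Δd' = d'_Block 1 − d'_Block 2 = -0.500 − 2.490 = -2.990
Block 2 has the higher sensitivity.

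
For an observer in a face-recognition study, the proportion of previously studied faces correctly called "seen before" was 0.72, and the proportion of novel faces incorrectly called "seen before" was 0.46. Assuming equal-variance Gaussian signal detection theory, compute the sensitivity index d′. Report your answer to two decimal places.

d′ = 0.68

Φ⁻¹(H) = 0.583
Φ⁻¹(FA) = -0.100
d' = z(H) − z(FA) = 0.583 − (-0.100) = 0.683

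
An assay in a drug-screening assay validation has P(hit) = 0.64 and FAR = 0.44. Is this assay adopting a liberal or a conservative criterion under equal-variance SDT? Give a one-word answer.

z(H) = 0.358, z(FA) = -0.151
c = −½·(z(H) + z(FA)) = -0.1035
c < 0 → liberal criterion (biased toward responding “yes”).

liberal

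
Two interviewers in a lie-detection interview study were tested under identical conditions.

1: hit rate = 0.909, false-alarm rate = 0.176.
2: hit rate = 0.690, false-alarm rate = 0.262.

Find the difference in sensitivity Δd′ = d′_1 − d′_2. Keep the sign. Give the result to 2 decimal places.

Δd′ = 1.13

1: z(0.909) = 1.335, z(0.176) = -0.931, d' = 2.266
2: z(0.690) = 0.496, z(0.262) = -0.637, d' = 1.133
Δd' = d'_1 − d'_2 = 2.266 − 1.133 = 1.133
1 has the higher sensitivity.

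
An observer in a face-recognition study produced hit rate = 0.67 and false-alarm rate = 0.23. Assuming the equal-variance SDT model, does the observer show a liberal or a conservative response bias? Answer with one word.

conservative

z(H) = 0.440, z(FA) = -0.739
c = −½·(z(H) + z(FA)) = 0.1495
c > 0 → conservative criterion (biased toward responding “no”).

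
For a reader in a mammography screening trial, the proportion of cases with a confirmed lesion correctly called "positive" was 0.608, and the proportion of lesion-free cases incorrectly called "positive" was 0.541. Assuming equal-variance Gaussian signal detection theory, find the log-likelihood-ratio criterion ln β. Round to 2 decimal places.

Φ⁻¹(H) = Φ⁻¹(0.608) = 0.274
Φ⁻¹(FA) = Φ⁻¹(0.541) = 0.103
ln β = −½·[z(H)² − z(FA)²] = −0.5 × (0.075 − 0.011) = -0.032

ln β = -0.03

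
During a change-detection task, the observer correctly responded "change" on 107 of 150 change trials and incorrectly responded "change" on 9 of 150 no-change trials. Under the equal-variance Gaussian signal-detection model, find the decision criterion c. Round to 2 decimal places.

H = 107/150 = 0.7133
FA = 9/150 = 0.0600
z(H) = 0.5631
z(FA) = -1.5548
c = −½·[z(H) + z(FA)] = −0.5 × (0.5631 + (-1.5548)) = 0.49585

c = 0.50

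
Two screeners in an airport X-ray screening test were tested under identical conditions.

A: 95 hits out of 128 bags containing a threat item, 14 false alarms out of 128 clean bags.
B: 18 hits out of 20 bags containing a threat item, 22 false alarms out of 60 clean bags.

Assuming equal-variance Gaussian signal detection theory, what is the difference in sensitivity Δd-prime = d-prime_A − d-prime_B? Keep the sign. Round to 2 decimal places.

Δd-prime = 0.26

A: z(0.7422) = 0.650, z(0.1094) = -1.230, d' = 1.880
B: z(0.9000) = 1.282, z(0.3667) = -0.341, d' = 1.623
Δd' = d'_A − d'_B = 1.880 − 1.623 = 0.257
A has the higher sensitivity.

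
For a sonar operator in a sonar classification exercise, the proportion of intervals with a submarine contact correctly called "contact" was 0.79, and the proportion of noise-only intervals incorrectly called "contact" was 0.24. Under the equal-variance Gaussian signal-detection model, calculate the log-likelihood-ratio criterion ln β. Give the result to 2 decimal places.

Φ⁻¹(0.79) = 0.806, Φ⁻¹(0.24) = -0.706
ln β = −½·[z(H)² − z(FA)²] = −0.5 × (0.650 − 0.498) = -0.076

ln β = -0.08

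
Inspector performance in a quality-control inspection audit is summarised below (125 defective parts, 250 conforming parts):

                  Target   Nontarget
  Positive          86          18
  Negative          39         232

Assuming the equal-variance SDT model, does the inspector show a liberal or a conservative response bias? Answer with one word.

conservative

z(H) = 0.490, z(FA) = -1.461
c = −½·(z(H) + z(FA)) = 0.4855
c > 0 → conservative criterion (biased toward responding “no”).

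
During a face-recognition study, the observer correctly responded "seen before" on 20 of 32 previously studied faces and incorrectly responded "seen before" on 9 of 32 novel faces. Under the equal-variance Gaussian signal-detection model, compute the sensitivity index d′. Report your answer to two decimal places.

d′ = 0.90

H = 20/32 = 0.6250
FA = 9/32 = 0.2812
Φ⁻¹(0.6250) = 0.3186, Φ⁻¹(0.2812) = -0.5793
d' = z(H) − z(FA) = 0.3186 − (-0.5793) = 0.8979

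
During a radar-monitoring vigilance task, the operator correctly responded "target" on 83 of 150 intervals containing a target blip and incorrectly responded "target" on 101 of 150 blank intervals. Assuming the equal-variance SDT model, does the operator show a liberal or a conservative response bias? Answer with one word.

z(H) = 0.134, z(FA) = 0.449
c = −½·(z(H) + z(FA)) = -0.2915
c < 0 → liberal criterion (biased toward responding “yes”).

liberal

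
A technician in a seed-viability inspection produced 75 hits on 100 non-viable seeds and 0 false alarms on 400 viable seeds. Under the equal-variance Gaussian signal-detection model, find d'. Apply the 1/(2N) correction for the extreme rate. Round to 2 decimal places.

d' = 3.70

The false-alarm rate is 0/400 = 0, so apply the 1/(2N) correction: FA → 1/(2·400) = 0.00125.
z(H) = z(0.75000) = 0.674
z(FA) = z(0.00125) = -3.023
d' = 0.674 − (-3.023) = 3.697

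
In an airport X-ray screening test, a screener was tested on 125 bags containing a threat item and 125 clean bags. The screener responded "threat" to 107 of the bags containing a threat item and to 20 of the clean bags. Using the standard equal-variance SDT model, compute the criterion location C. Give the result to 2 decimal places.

C = -0.03

H = 107/125 = 0.8560
FA = 20/125 = 0.1600
Φ⁻¹(0.8560) = 1.063, Φ⁻¹(0.1600) = -0.994
c = −½·[z(H) + z(FA)] = −0.5 × (1.063 + (-0.994)) = -0.0345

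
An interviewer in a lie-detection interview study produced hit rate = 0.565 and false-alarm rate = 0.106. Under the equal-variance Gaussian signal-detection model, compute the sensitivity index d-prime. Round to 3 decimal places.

d-prime = 1.412

z(H) = z(0.565) = 0.1637
z(FA) = z(0.106) = -1.2481
d' = z(H) − z(FA) = 0.1637 − (-1.2481) = 1.4118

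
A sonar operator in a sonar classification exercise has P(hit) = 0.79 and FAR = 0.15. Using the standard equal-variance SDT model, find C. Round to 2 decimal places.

z(0.79) = 0.8064, z(0.15) = -1.0364
c = −½·[z(H) + z(FA)] = −0.5 × (0.8064 + (-1.0364)) = 0.1150
c > 0: the sonar operator has a conservative response bias.

C = 0.12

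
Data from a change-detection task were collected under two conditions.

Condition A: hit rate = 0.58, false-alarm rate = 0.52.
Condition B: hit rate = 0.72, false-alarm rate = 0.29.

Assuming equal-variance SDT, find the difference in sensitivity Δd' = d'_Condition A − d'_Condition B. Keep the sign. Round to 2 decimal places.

Δd' = -0.98

Condition A: z(0.58) = 0.202, z(0.52) = 0.050, d' = 0.152
Condition B: z(0.72) = 0.583, z(0.29) = -0.553, d' = 1.136
Δd' = d'_Condition A − d'_Condition B = 0.152 − 1.136 = -0.984
Condition B has the higher sensitivity.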